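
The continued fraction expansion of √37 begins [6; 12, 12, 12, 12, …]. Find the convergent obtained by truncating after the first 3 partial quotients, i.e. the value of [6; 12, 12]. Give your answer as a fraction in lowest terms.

Compute successive convergents:
a_0 = 6: 6/1
a_1 = 12: 73/12
a_2 = 12: 882/145

882/145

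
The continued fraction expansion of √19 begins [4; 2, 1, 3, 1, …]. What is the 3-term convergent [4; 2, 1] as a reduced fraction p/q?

13/3

Use the convergent recurrence hₖ = aₖ·hₖ₋₁ + hₖ₋₂ (and likewise for the denominators kₖ):
a_0 = 4: 4/1
a_1 = 2: 9/2
a_2 = 1: 13/3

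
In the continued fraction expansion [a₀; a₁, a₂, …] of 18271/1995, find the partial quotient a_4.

4

18271 ÷ 1995 → quotient 9, remainder 316
1995 ÷ 316 → quotient 6, remainder 99
316 ÷ 99 → quotient 3, remainder 19
99 ÷ 19 → quotient 5, remainder 4
19 ÷ 4 → quotient 4, remainder 3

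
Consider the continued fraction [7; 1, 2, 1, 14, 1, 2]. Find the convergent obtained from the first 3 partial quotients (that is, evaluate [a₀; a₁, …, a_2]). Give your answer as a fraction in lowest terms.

23/3

Build up convergents one term at a time:
a_0 = 7: 7/1
a_1 = 1: 8/1
a_2 = 2: 23/3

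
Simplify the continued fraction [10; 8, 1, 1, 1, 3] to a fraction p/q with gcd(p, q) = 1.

Start with 3.
1 + 1/(3/1) = 1 + 1/3 = 4/3
1 + 1/(4/3) = 1 + 3/4 = 7/4
1 + 1/(7/4) = 1 + 4/7 = 11/7
8 + 1/(11/7) = 8 + 7/11 = 95/11
10 + 1/(95/11) = 10 + 11/95 = 961/95

961/95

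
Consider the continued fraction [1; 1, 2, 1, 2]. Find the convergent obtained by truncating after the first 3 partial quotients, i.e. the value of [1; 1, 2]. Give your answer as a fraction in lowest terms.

a_0 = 1: 1/1
a_1 = 1: 2/1
a_2 = 2: 5/3

5/3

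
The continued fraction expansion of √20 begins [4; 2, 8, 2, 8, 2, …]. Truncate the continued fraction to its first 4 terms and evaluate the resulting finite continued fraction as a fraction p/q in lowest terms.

161/36

a_0 = 4: 4/1
a_1 = 2: 9/2
a_2 = 8: 76/17
a_3 = 2: 161/36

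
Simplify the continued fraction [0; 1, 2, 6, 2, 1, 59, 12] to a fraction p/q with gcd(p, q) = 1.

Starting at the tail and folding back:
Start with 12.
59 + 1/(12/1) = 59 + 1/12 = 709/12
1 + 1/(709/12) = 1 + 12/709 = 721/709
2 + 1/(721/709) = 2 + 709/721 = 2151/721
6 + 1/(2151/721) = 6 + 721/2151 = 13627/2151
2 + 1/(13627/2151) = 2 + 2151/13627 = 29405/13627
1 + 1/(29405/13627) = 1 + 13627/29405 = 43032/29405
0 + 1/(43032/29405) = 0 + 29405/43032 = 29405/43032

29405/43032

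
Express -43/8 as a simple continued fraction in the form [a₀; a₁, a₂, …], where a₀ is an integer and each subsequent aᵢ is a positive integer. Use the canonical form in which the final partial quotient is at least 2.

[-6; 1, 1, 1, 2]

-43 = -6·8 + 5, so a_0 = -6
8 = 1·5 + 3, so a_1 = 1
5 = 1·3 + 2, so a_2 = 1
3 = 1·2 + 1, so a_3 = 1
2 = 2·1 + 0, so a_4 = 2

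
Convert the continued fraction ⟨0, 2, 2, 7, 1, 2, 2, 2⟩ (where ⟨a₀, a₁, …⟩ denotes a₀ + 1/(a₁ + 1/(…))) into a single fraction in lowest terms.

Collapse the nested fraction from the inside out:
Start with 2.
2 + 1/(2/1) = 2 + 1/2 = 5/2
2 + 1/(5/2) = 2 + 2/5 = 12/5
1 + 1/(12/5) = 1 + 5/12 = 17/12
7 + 1/(17/12) = 7 + 12/17 = 131/17
2 + 1/(131/17) = 2 + 17/131 = 279/131
2 + 1/(279/131) = 2 + 131/279 = 689/279
0 + 1/(689/279) = 0 + 279/689 = 279/689

279/689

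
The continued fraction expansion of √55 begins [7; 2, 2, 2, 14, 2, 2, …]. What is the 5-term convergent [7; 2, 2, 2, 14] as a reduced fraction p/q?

1283/173

Start with 14.
2 + 1/(14/1) = 2 + 1/14 = 29/14
2 + 1/(29/14) = 2 + 14/29 = 72/29
2 + 1/(72/29) = 2 + 29/72 = 173/72
7 + 1/(173/72) = 7 + 72/173 = 1283/173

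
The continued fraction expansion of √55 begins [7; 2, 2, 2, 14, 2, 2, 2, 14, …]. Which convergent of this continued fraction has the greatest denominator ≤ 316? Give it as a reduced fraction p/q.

a_0 = 7: 7/1  (≤ bound)
a_1 = 2: 15/2  (≤ bound)
a_2 = 2: 37/5  (≤ bound)
a_3 = 2: 89/12  (≤ bound)
a_4 = 14: 1283/173  (≤ bound)
a_5 = 2: 2655/358  (> 316, stop)

1283/173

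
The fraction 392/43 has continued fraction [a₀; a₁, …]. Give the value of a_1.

Apply division with remainder until the remainder is 0:
392 = 9·43 + 5, so a_0 = 9
43 = 8·5 + 3, so a_1 = 8

8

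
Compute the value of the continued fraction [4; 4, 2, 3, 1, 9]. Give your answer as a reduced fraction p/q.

Compute successive convergents:
a_0 = 4: 4/1
a_1 = 4: 17/4
a_2 = 2: 38/9
a_3 = 3: 131/31
a_4 = 1: 169/40
a_5 = 9: 1652/391

1652/391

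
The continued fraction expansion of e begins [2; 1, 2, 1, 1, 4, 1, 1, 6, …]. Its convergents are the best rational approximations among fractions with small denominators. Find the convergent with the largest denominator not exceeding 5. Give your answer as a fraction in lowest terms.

11/4

List convergents until the denominator exceeds the bound:
a_0 = 2: 2/1  (≤ bound)
a_1 = 1: 3/1  (≤ bound)
a_2 = 2: 8/3  (≤ bound)
a_3 = 1: 11/4  (≤ bound)
a_4 = 1: 19/7  (> 5, stop)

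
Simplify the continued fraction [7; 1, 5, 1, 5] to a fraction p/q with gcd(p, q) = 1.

Collapse the nested fraction from the inside out:
Start with 5.
1 + 1/(5/1) = 1 + 1/5 = 6/5
5 + 1/(6/5) = 5 + 5/6 = 35/6
1 + 1/(35/6) = 1 + 6/35 = 41/35
7 + 1/(41/35) = 7 + 35/41 = 322/41

322/41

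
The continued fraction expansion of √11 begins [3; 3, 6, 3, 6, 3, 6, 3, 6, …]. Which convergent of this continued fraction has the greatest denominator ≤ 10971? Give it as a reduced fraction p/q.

a_0 = 3: 3/1  (≤ bound)
a_1 = 3: 10/3  (≤ bound)
a_2 = 6: 63/19  (≤ bound)
a_3 = 3: 199/60  (≤ bound)
a_4 = 6: 1257/379  (≤ bound)
a_5 = 3: 3970/1197  (≤ bound)
a_6 = 6: 25077/7561  (≤ bound)
a_7 = 3: 79201/23880  (> 10971, stop)

25077/7561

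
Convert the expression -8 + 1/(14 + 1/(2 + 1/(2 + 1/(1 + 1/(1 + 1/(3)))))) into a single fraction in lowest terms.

Use the convergent recurrence hₖ = aₖ·hₖ₋₁ + hₖ₋₂ (and likewise for the denominators kₖ):
a_0 = -8: -8/1
a_1 = 14: -111/14
a_2 = 2: -230/29
a_3 = 2: -571/72
a_4 = 1: -801/101
a_5 = 1: -1372/173
a_6 = 3: -4917/620

-4917/620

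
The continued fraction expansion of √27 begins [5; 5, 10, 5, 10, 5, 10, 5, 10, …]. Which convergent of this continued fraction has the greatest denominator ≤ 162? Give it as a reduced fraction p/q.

265/51

a_0 = 5: 5/1  (≤ bound)
a_1 = 5: 26/5  (≤ bound)
a_2 = 10: 265/51  (≤ bound)
a_3 = 5: 1351/260  (> 162, stop)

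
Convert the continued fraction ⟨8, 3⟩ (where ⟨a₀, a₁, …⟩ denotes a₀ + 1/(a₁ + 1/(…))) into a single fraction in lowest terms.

a_0 = 8: 8/1
a_1 = 3: 25/3

25/3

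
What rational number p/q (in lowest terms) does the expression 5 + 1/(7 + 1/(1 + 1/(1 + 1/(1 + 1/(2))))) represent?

313/61

Starting at the tail and folding back:
Start with 2.
1 + 1/(2/1) = 1 + 1/2 = 3/2
1 + 1/(3/2) = 1 + 2/3 = 5/3
1 + 1/(5/3) = 1 + 3/5 = 8/5
7 + 1/(8/5) = 7 + 5/8 = 61/8
5 + 1/(61/8) = 5 + 8/61 = 313/61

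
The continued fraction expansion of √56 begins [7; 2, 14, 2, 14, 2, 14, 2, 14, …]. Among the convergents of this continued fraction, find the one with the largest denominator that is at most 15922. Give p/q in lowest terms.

List convergents until the denominator exceeds the bound:
a_0 = 7: 7/1  (≤ bound)
a_1 = 2: 15/2  (≤ bound)
a_2 = 14: 217/29  (≤ bound)
a_3 = 2: 449/60  (≤ bound)
a_4 = 14: 6503/869  (≤ bound)
a_5 = 2: 13455/1798  (≤ bound)
a_6 = 14: 194873/26041  (> 15922, stop)

13455/1798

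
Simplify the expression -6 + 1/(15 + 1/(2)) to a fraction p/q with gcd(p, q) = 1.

-184/31

Compute successive convergents:
a_0 = -6: -6/1
a_1 = 15: -89/15
a_2 = 2: -184/31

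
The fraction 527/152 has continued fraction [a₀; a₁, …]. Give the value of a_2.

7

⌊527/152⌋ = 3, remainder 71
⌊152/71⌋ = 2, remainder 10
⌊71/10⌋ = 7, remainder 1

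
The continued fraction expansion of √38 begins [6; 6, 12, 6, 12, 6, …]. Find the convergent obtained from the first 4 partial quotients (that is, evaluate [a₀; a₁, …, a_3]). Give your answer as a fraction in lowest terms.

a_0 = 6: 6/1
a_1 = 6: 37/6
a_2 = 12: 450/73
a_3 = 6: 2737/444

2737/444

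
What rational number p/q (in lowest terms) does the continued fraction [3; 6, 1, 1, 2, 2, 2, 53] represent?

a_0 = 3: 3/1
a_1 = 6: 19/6
a_2 = 1: 22/7
a_3 = 1: 41/13
a_4 = 2: 104/33
a_5 = 2: 249/79
a_6 = 2: 602/191
a_7 = 53: 32155/10202

32155/10202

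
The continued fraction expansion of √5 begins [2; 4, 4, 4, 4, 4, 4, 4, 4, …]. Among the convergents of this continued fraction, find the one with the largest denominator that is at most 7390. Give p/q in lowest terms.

12238/5473

a_0 = 2: 2/1  (≤ bound)
a_1 = 4: 9/4  (≤ bound)
a_2 = 4: 38/17  (≤ bound)
a_3 = 4: 161/72  (≤ bound)
a_4 = 4: 682/305  (≤ bound)
a_5 = 4: 2889/1292  (≤ bound)
a_6 = 4: 12238/5473  (≤ bound)
a_7 = 4: 51841/23184  (> 7390, stop)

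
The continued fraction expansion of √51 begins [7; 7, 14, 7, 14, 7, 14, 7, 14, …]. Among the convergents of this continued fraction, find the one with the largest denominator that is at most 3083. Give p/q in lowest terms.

4999/700

a_0 = 7: 7/1  (≤ bound)
a_1 = 7: 50/7  (≤ bound)
a_2 = 14: 707/99  (≤ bound)
a_3 = 7: 4999/700  (≤ bound)
a_4 = 14: 70693/9899  (> 3083, stop)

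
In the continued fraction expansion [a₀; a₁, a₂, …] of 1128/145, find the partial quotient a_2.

3

Apply division with remainder until the remainder is 0:
⌊1128/145⌋ = 7, remainder 113
⌊145/113⌋ = 1, remainder 32
⌊113/32⌋ = 3, remainder 17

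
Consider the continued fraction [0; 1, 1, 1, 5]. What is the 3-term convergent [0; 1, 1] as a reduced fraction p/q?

a_0 = 0: 0/1
a_1 = 1: 1/1
a_2 = 1: 1/2

1/2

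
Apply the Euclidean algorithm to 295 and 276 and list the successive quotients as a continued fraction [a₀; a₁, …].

Repeatedly divide and take the remainder:
295 ÷ 276 → quotient 1, remainder 19
276 ÷ 19 → quotient 14, remainder 10
19 ÷ 10 → quotient 1, remainder 9
10 ÷ 9 → quotient 1, remainder 1
9 ÷ 1 → quotient 9, remainder 0

[1; 14, 1, 1, 9]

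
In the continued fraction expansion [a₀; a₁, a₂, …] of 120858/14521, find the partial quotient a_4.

Repeatedly divide and take the remainder:
120858 ÷ 14521 → quotient 8, remainder 4690
14521 ÷ 4690 → quotient 3, remainder 451
4690 ÷ 451 → quotient 10, remainder 180
451 ÷ 180 → quotient 2, remainder 91
180 ÷ 91 → quotient 1, remainder 89

1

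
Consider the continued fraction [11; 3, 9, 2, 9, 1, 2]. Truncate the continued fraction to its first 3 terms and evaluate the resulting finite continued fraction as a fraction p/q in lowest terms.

Work from the innermost term outward:
Start with 9.
3 + 1/(9/1) = 3 + 1/9 = 28/9
11 + 1/(28/9) = 11 + 9/28 = 317/28

317/28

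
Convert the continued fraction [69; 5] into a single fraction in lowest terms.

Start with 5.
69 + 1/(5/1) = 69 + 1/5 = 346/5

346/5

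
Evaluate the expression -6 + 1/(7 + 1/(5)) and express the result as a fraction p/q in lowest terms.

-211/36

Start with 5.
7 + 1/(5/1) = 7 + 1/5 = 36/5
-6 + 1/(36/5) = -6 + 5/36 = -211/36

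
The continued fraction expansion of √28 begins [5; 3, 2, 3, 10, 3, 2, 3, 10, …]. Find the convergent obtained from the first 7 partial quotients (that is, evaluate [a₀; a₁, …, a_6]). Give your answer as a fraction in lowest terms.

9403/1777

Start with 2.
3 + 1/(2/1) = 3 + 1/2 = 7/2
10 + 1/(7/2) = 10 + 2/7 = 72/7
3 + 1/(72/7) = 3 + 7/72 = 223/72
2 + 1/(223/72) = 2 + 72/223 = 518/223
3 + 1/(518/223) = 3 + 223/518 = 1777/518
5 + 1/(1777/518) = 5 + 518/1777 = 9403/1777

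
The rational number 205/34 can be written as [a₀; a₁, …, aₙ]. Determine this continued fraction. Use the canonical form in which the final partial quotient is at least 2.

Run the Euclidean algorithm, recording each quotient:
205 ÷ 34 → quotient 6, remainder 1
34 ÷ 1 → quotient 34, remainder 0

[6; 34]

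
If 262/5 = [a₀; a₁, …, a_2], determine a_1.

2

⌊262/5⌋ = 52, remainder 2
⌊5/2⌋ = 2, remainder 1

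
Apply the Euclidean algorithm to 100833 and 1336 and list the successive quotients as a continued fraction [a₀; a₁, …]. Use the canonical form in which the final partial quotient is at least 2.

100833 ÷ 1336 → quotient 75, remainder 633
1336 ÷ 633 → quotient 2, remainder 70
633 ÷ 70 → quotient 9, remainder 3
70 ÷ 3 → quotient 23, remainder 1
3 ÷ 1 → quotient 3, remainder 0

[75; 2, 9, 23, 3]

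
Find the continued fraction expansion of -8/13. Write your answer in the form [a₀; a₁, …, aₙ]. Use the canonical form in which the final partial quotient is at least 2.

⌊-8/13⌋ = -1, remainder 5
⌊13/5⌋ = 2, remainder 3
⌊5/3⌋ = 1, remainder 2
⌊3/2⌋ = 1, remainder 1
⌊2/1⌋ = 2, remainder 0

[-1; 2, 1, 1, 2]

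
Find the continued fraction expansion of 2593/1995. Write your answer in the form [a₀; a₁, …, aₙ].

[1; 3, 2, 1, 39, 5]

Repeatedly divide and take the remainder:
2593 ÷ 1995 → quotient 1, remainder 598
1995 ÷ 598 → quotient 3, remainder 201
598 ÷ 201 → quotient 2, remainder 196
201 ÷ 196 → quotient 1, remainder 5
196 ÷ 5 → quotient 39, remainder 1
5 ÷ 1 → quotient 5, remainder 0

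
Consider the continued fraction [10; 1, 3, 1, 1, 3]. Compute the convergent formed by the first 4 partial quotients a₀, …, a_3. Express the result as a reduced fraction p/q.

Start with 1.
3 + 1/(1/1) = 3 + 1/1 = 4/1
1 + 1/(4/1) = 1 + 1/4 = 5/4
10 + 1/(5/4) = 10 + 4/5 = 54/5

54/5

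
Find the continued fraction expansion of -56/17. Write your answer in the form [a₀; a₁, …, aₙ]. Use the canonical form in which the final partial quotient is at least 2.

[-4; 1, 2, 2, 2]

⌊-56/17⌋ = -4, remainder 12
⌊17/12⌋ = 1, remainder 5
⌊12/5⌋ = 2, remainder 2
⌊5/2⌋ = 2, remainder 1
⌊2/1⌋ = 2, remainder 0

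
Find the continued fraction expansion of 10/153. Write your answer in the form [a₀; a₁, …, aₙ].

10 = 0·153 + 10, so a_0 = 0
153 = 15·10 + 3, so a_1 = 15
10 = 3·3 + 1, so a_2 = 3
3 = 3·1 + 0, so a_3 = 3

[0; 15, 3, 3]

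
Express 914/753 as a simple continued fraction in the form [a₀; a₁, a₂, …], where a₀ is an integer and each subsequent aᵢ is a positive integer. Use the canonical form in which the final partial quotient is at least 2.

914 ÷ 753 → quotient 1, remainder 161
753 ÷ 161 → quotient 4, remainder 109
161 ÷ 109 → quotient 1, remainder 52
109 ÷ 52 → quotient 2, remainder 5
52 ÷ 5 → quotient 10, remainder 2
5 ÷ 2 → quotient 2, remainder 1
2 ÷ 1 → quotient 2, remainder 0

[1; 4, 1, 2, 10, 2, 2]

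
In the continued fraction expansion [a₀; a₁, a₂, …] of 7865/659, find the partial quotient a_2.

14

Run the Euclidean algorithm, recording each quotient:
⌊7865/659⌋ = 11, remainder 616
⌊659/616⌋ = 1, remainder 43
⌊616/43⌋ = 14, remainder 14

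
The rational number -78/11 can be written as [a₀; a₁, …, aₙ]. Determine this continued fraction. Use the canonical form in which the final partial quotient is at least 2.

[-8; 1, 10]

Apply division with remainder until the remainder is 0:
-78 = -8·11 + 10, so a_0 = -8
11 = 1·10 + 1, so a_1 = 1
10 = 10·1 + 0, so a_2 = 10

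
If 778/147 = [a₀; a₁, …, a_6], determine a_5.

778 ÷ 147 → quotient 5, remainder 43
147 ÷ 43 → quotient 3, remainder 18
43 ÷ 18 → quotient 2, remainder 7
18 ÷ 7 → quotient 2, remainder 4
7 ÷ 4 → quotient 1, remainder 3
4 ÷ 3 → quotient 1, remainder 1

1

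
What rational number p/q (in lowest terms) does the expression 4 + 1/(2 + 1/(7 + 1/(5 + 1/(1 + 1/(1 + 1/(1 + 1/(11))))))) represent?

Start with 11.
1 + 1/(11/1) = 1 + 1/11 = 12/11
1 + 1/(12/11) = 1 + 11/12 = 23/12
1 + 1/(23/12) = 1 + 12/23 = 35/23
5 + 1/(35/23) = 5 + 23/35 = 198/35
7 + 1/(198/35) = 7 + 35/198 = 1421/198
2 + 1/(1421/198) = 2 + 198/1421 = 3040/1421
4 + 1/(3040/1421) = 4 + 1421/3040 = 13581/3040

13581/3040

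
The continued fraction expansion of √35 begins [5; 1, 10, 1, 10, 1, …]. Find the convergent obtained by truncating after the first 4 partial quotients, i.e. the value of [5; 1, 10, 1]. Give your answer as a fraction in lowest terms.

Use the convergent recurrence hₖ = aₖ·hₖ₋₁ + hₖ₋₂ (and likewise for the denominators kₖ):
a_0 = 5: 5/1
a_1 = 1: 6/1
a_2 = 10: 65/11
a_3 = 1: 71/12

71/12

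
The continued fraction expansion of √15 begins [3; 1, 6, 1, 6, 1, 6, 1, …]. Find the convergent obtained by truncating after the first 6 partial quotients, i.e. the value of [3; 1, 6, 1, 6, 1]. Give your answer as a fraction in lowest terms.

244/63

Start with 1.
6 + 1/(1/1) = 6 + 1/1 = 7/1
1 + 1/(7/1) = 1 + 1/7 = 8/7
6 + 1/(8/7) = 6 + 7/8 = 55/8
1 + 1/(55/8) = 1 + 8/55 = 63/55
3 + 1/(63/55) = 3 + 55/63 = 244/63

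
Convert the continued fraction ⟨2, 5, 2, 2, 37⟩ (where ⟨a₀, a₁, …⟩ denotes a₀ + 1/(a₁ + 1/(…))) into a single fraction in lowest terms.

Start with 37.
2 + 1/(37/1) = 2 + 1/37 = 75/37
2 + 1/(75/37) = 2 + 37/75 = 187/75
5 + 1/(187/75) = 5 + 75/187 = 1010/187
2 + 1/(1010/187) = 2 + 187/1010 = 2207/1010

2207/1010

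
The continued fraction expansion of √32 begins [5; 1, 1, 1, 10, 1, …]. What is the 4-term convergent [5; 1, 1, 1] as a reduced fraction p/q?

Start with 1.
1 + 1/(1/1) = 1 + 1/1 = 2/1
1 + 1/(2/1) = 1 + 1/2 = 3/2
5 + 1/(3/2) = 5 + 2/3 = 17/3

17/3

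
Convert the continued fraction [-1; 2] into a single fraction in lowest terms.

Start with 2.
-1 + 1/(2/1) = -1 + 1/2 = -1/2

-1/2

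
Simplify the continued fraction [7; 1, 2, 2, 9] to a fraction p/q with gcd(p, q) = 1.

Start with 9.
2 + 1/(9/1) = 2 + 1/9 = 19/9
2 + 1/(19/9) = 2 + 9/19 = 47/19
1 + 1/(47/19) = 1 + 19/47 = 66/47
7 + 1/(66/47) = 7 + 47/66 = 509/66

509/66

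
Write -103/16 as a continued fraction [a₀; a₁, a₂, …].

[-7; 1, 1, 3, 2]

⌊-103/16⌋ = -7, remainder 9
⌊16/9⌋ = 1, remainder 7
⌊9/7⌋ = 1, remainder 2
⌊7/2⌋ = 3, remainder 1
⌊2/1⌋ = 2, remainder 0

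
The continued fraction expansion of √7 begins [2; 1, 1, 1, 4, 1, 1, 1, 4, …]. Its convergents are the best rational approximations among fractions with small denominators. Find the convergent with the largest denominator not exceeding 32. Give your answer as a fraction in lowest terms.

82/31

a_0 = 2: 2/1  (≤ bound)
a_1 = 1: 3/1  (≤ bound)
a_2 = 1: 5/2  (≤ bound)
a_3 = 1: 8/3  (≤ bound)
a_4 = 4: 37/14  (≤ bound)
a_5 = 1: 45/17  (≤ bound)
a_6 = 1: 82/31  (≤ bound)
a_7 = 1: 127/48  (> 32, stop)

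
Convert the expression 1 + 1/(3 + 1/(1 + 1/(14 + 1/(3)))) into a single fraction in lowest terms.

227/181

Build up convergents one term at a time:
a_0 = 1: 1/1
a_1 = 3: 4/3
a_2 = 1: 5/4
a_3 = 14: 74/59
a_4 = 3: 227/181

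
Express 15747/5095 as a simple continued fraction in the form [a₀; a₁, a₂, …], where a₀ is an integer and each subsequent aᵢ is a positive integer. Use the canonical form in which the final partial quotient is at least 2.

[3; 11, 35, 1, 1, 6]

Repeatedly divide and take the remainder:
⌊15747/5095⌋ = 3, remainder 462
⌊5095/462⌋ = 11, remainder 13
⌊462/13⌋ = 35, remainder 7
⌊13/7⌋ = 1, remainder 6
⌊7/6⌋ = 1, remainder 1
⌊6/1⌋ = 6, remainder 0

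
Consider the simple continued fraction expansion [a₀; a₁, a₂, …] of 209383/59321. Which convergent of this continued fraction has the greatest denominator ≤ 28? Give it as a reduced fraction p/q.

List convergents until the denominator exceeds the bound:
a_0 = 3: 3/1  (≤ bound)
a_1 = 1: 4/1  (≤ bound)
a_2 = 1: 7/2  (≤ bound)
a_3 = 7: 53/15  (≤ bound)
a_4 = 1: 60/17  (≤ bound)
a_5 = 13: 833/236  (> 28, stop)

60/17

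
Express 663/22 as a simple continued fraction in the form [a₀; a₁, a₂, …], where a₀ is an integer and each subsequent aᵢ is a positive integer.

⌊663/22⌋ = 30, remainder 3
⌊22/3⌋ = 7, remainder 1
⌊3/1⌋ = 3, remainder 0

[30; 7, 3]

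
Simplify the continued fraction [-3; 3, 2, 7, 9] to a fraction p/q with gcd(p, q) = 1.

-1288/475

a_0 = -3: -3/1
a_1 = 3: -8/3
a_2 = 2: -19/7
a_3 = 7: -141/52
a_4 = 9: -1288/475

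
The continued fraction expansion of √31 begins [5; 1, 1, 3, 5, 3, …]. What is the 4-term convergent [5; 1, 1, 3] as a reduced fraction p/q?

a_0 = 5: 5/1
a_1 = 1: 6/1
a_2 = 1: 11/2
a_3 = 3: 39/7

39/7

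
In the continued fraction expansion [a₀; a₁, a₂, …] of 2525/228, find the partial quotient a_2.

2

2525 ÷ 228 → quotient 11, remainder 17
228 ÷ 17 → quotient 13, remainder 7
17 ÷ 7 → quotient 2, remainder 3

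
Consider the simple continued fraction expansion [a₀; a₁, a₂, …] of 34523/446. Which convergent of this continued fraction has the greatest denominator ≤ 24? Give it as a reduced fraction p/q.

a_0 = 77: 77/1  (≤ bound)
a_1 = 2: 155/2  (≤ bound)
a_2 = 2: 387/5  (≤ bound)
a_3 = 6: 2477/32  (> 24, stop)

387/5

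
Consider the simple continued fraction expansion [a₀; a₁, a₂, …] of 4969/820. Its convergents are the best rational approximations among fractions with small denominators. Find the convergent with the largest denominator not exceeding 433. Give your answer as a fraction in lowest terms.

1521/251

a_0 = 6: 6/1  (≤ bound)
a_1 = 16: 97/16  (≤ bound)
a_2 = 1: 103/17  (≤ bound)
a_3 = 2: 303/50  (≤ bound)
a_4 = 1: 406/67  (≤ bound)
a_5 = 3: 1521/251  (≤ bound)
a_6 = 3: 4969/820  (> 433, stop)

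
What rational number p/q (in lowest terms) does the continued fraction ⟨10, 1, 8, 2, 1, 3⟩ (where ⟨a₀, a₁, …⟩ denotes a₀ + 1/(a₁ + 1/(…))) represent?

1122/103

Start with 3.
1 + 1/(3/1) = 1 + 1/3 = 4/3
2 + 1/(4/3) = 2 + 3/4 = 11/4
8 + 1/(11/4) = 8 + 4/11 = 92/11
1 + 1/(92/11) = 1 + 11/92 = 103/92
10 + 1/(103/92) = 10 + 92/103 = 1122/103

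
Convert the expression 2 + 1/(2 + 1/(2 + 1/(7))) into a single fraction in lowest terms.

89/37

a_0 = 2: 2/1
a_1 = 2: 5/2
a_2 = 2: 12/5
a_3 = 7: 89/37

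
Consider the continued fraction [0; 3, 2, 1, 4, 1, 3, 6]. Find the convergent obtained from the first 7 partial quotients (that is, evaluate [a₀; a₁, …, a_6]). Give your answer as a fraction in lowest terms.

65/218

Start with 3.
1 + 1/(3/1) = 1 + 1/3 = 4/3
4 + 1/(4/3) = 4 + 3/4 = 19/4
1 + 1/(19/4) = 1 + 4/19 = 23/19
2 + 1/(23/19) = 2 + 19/23 = 65/23
3 + 1/(65/23) = 3 + 23/65 = 218/65
0 + 1/(218/65) = 0 + 65/218 = 65/218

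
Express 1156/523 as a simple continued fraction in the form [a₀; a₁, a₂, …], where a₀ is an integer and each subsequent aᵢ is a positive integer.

[2; 4, 1, 3, 13, 2]

⌊1156/523⌋ = 2, remainder 110
⌊523/110⌋ = 4, remainder 83
⌊110/83⌋ = 1, remainder 27
⌊83/27⌋ = 3, remainder 2
⌊27/2⌋ = 13, remainder 1
⌊2/1⌋ = 2, remainder 0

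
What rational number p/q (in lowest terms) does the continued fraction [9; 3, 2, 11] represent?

a_0 = 9: 9/1
a_1 = 3: 28/3
a_2 = 2: 65/7
a_3 = 11: 743/80

743/80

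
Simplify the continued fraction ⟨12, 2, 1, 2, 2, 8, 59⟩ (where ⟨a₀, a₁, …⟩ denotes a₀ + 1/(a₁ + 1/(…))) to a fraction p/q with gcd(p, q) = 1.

116996/9459

Start with 59.
8 + 1/(59/1) = 8 + 1/59 = 473/59
2 + 1/(473/59) = 2 + 59/473 = 1005/473
2 + 1/(1005/473) = 2 + 473/1005 = 2483/1005
1 + 1/(2483/1005) = 1 + 1005/2483 = 3488/2483
2 + 1/(3488/2483) = 2 + 2483/3488 = 9459/3488
12 + 1/(9459/3488) = 12 + 3488/9459 = 116996/9459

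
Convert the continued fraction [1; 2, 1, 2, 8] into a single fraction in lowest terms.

92/67

Start with 8.
2 + 1/(8/1) = 2 + 1/8 = 17/8
1 + 1/(17/8) = 1 + 8/17 = 25/17
2 + 1/(25/17) = 2 + 17/25 = 67/25
1 + 1/(67/25) = 1 + 25/67 = 92/67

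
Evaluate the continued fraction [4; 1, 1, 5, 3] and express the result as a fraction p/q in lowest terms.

159/35

Starting at the tail and folding back:
Start with 3.
5 + 1/(3/1) = 5 + 1/3 = 16/3
1 + 1/(16/3) = 1 + 3/16 = 19/16
1 + 1/(19/16) = 1 + 16/19 = 35/19
4 + 1/(35/19) = 4 + 19/35 = 159/35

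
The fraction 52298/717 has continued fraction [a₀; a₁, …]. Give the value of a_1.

1

Repeatedly divide and take the remainder:
52298 ÷ 717 → quotient 72, remainder 674
717 ÷ 674 → quotient 1, remainder 43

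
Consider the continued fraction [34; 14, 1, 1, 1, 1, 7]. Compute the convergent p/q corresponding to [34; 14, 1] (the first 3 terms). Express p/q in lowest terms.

a_0 = 34: 34/1
a_1 = 14: 477/14
a_2 = 1: 511/15

511/15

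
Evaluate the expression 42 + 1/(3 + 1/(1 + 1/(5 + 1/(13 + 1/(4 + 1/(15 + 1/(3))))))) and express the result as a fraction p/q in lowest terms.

2439247/57719

Work from the innermost term outward:
Start with 3.
15 + 1/(3/1) = 15 + 1/3 = 46/3
4 + 1/(46/3) = 4 + 3/46 = 187/46
13 + 1/(187/46) = 13 + 46/187 = 2477/187
5 + 1/(2477/187) = 5 + 187/2477 = 12572/2477
1 + 1/(12572/2477) = 1 + 2477/12572 = 15049/12572
3 + 1/(15049/12572) = 3 + 12572/15049 = 57719/15049
42 + 1/(57719/15049) = 42 + 15049/57719 = 2439247/57719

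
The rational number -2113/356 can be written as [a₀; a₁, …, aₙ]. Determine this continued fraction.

[-6; 15, 2, 11]

-2113 ÷ 356 → quotient -6, remainder 23
356 ÷ 23 → quotient 15, remainder 11
23 ÷ 11 → quotient 2, remainder 1
11 ÷ 1 → quotient 11, remainder 0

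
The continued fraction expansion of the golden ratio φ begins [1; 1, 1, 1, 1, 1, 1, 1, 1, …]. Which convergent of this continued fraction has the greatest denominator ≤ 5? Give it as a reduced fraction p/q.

a_0 = 1: 1/1  (≤ bound)
a_1 = 1: 2/1  (≤ bound)
a_2 = 1: 3/2  (≤ bound)
a_3 = 1: 5/3  (≤ bound)
a_4 = 1: 8/5  (≤ bound)
a_5 = 1: 13/8  (> 5, stop)

8/5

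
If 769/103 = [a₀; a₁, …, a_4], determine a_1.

Apply division with remainder until the remainder is 0:
⌊769/103⌋ = 7, remainder 48
⌊103/48⌋ = 2, remainder 7

2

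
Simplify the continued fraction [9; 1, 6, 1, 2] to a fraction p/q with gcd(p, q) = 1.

227/23

Compute successive convergents:
a_0 = 9: 9/1
a_1 = 1: 10/1
a_2 = 6: 69/7
a_3 = 1: 79/8
a_4 = 2: 227/23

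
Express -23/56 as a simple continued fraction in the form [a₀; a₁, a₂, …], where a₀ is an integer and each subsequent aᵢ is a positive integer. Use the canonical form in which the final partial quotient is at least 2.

⌊-23/56⌋ = -1, remainder 33
⌊56/33⌋ = 1, remainder 23
⌊33/23⌋ = 1, remainder 10
⌊23/10⌋ = 2, remainder 3
⌊10/3⌋ = 3, remainder 1
⌊3/1⌋ = 3, remainder 0

[-1; 1, 1, 2, 3, 3]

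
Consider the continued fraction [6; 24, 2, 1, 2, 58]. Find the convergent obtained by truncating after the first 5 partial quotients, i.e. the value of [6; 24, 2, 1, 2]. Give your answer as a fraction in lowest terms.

1178/195

a_0 = 6: 6/1
a_1 = 24: 145/24
a_2 = 2: 296/49
a_3 = 1: 441/73
a_4 = 2: 1178/195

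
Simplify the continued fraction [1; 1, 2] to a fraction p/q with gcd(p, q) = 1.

a_0 = 1: 1/1
a_1 = 1: 2/1
a_2 = 2: 5/3

5/3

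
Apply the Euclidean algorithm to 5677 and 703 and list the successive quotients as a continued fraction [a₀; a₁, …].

[8; 13, 3, 1, 3, 1, 2]

Run the Euclidean algorithm, recording each quotient:
5677 = 8·703 + 53, so a_0 = 8
703 = 13·53 + 14, so a_1 = 13
53 = 3·14 + 11, so a_2 = 3
14 = 1·11 + 3, so a_3 = 1
11 = 3·3 + 2, so a_4 = 3
3 = 1·2 + 1, so a_5 = 1
2 = 2·1 + 0, so a_6 = 2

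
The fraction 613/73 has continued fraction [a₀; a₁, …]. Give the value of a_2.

Repeatedly divide and take the remainder:
613 ÷ 73 → quotient 8, remainder 29
73 ÷ 29 → quotient 2, remainder 15
29 ÷ 15 → quotient 1, remainder 14

1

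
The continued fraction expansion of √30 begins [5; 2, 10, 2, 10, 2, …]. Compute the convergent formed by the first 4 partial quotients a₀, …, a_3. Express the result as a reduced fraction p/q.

Start with 2.
10 + 1/(2/1) = 10 + 1/2 = 21/2
2 + 1/(21/2) = 2 + 2/21 = 44/21
5 + 1/(44/21) = 5 + 21/44 = 241/44

241/44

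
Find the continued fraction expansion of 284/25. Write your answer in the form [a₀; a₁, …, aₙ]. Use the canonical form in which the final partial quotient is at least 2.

⌊284/25⌋ = 11, remainder 9
⌊25/9⌋ = 2, remainder 7
⌊9/7⌋ = 1, remainder 2
⌊7/2⌋ = 3, remainder 1
⌊2/1⌋ = 2, remainder 0

[11; 2, 1, 3, 2]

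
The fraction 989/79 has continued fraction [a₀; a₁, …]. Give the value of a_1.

⌊989/79⌋ = 12, remainder 41
⌊79/41⌋ = 1, remainder 38

1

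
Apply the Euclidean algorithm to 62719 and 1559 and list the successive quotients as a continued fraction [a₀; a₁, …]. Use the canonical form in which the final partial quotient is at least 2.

[40; 4, 2, 1, 11, 3, 3]

62719 = 40·1559 + 359, so a_0 = 40
1559 = 4·359 + 123, so a_1 = 4
359 = 2·123 + 113, so a_2 = 2
123 = 1·113 + 10, so a_3 = 1
113 = 11·10 + 3, so a_4 = 11
10 = 3·3 + 1, so a_5 = 3
3 = 3·1 + 0, so a_6 = 3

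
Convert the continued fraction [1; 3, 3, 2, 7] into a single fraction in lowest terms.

223/171

Start with 7.
2 + 1/(7/1) = 2 + 1/7 = 15/7
3 + 1/(15/7) = 3 + 7/15 = 52/15
3 + 1/(52/15) = 3 + 15/52 = 171/52
1 + 1/(171/52) = 1 + 52/171 = 223/171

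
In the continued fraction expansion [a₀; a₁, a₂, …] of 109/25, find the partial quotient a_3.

109 ÷ 25 → quotient 4, remainder 9
25 ÷ 9 → quotient 2, remainder 7
9 ÷ 7 → quotient 1, remainder 2
7 ÷ 2 → quotient 3, remainder 1

3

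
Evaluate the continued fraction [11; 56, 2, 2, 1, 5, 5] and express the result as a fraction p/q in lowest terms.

128687/11680

a_0 = 11: 11/1
a_1 = 56: 617/56
a_2 = 2: 1245/113
a_3 = 2: 3107/282
a_4 = 1: 4352/395
a_5 = 5: 24867/2257
a_6 = 5: 128687/11680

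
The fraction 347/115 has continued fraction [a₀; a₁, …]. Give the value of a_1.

Run the Euclidean algorithm, recording each quotient:
⌊347/115⌋ = 3, remainder 2
⌊115/2⌋ = 57, remainder 1

57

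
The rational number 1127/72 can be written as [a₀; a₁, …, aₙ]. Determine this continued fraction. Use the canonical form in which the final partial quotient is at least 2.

[15; 1, 1, 1, 7, 3]

Apply division with remainder until the remainder is 0:
1127 ÷ 72 → quotient 15, remainder 47
72 ÷ 47 → quotient 1, remainder 25
47 ÷ 25 → quotient 1, remainder 22
25 ÷ 22 → quotient 1, remainder 3
22 ÷ 3 → quotient 7, remainder 1
3 ÷ 1 → quotient 3, remainder 0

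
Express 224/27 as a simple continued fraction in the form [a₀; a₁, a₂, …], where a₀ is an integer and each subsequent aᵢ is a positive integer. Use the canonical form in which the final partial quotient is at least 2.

[8; 3, 2, 1, 2]

Run the Euclidean algorithm, recording each quotient:
224 = 8·27 + 8, so a_0 = 8
27 = 3·8 + 3, so a_1 = 3
8 = 2·3 + 2, so a_2 = 2
3 = 1·2 + 1, so a_3 = 1
2 = 2·1 + 0, so a_4 = 2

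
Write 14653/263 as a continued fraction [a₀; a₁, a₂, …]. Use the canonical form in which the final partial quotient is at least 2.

⌊14653/263⌋ = 55, remainder 188
⌊263/188⌋ = 1, remainder 75
⌊188/75⌋ = 2, remainder 38
⌊75/38⌋ = 1, remainder 37
⌊38/37⌋ = 1, remainder 1
⌊37/1⌋ = 37, remainder 0

[55; 1, 2, 1, 1, 37]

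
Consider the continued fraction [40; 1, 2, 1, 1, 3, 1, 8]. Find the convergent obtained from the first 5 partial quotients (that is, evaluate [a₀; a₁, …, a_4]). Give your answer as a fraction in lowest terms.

285/7

Start with 1.
1 + 1/(1/1) = 1 + 1/1 = 2/1
2 + 1/(2/1) = 2 + 1/2 = 5/2
1 + 1/(5/2) = 1 + 2/5 = 7/5
40 + 1/(7/5) = 40 + 5/7 = 285/7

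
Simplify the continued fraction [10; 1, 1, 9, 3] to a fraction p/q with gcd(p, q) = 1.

621/59

Collapse the nested fraction from the inside out:
Start with 3.
9 + 1/(3/1) = 9 + 1/3 = 28/3
1 + 1/(28/3) = 1 + 3/28 = 31/28
1 + 1/(31/28) = 1 + 28/31 = 59/31
10 + 1/(59/31) = 10 + 31/59 = 621/59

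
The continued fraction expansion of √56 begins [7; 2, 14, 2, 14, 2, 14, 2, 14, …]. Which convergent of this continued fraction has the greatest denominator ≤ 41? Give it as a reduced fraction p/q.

a_0 = 7: 7/1  (≤ bound)
a_1 = 2: 15/2  (≤ bound)
a_2 = 14: 217/29  (≤ bound)
a_3 = 2: 449/60  (> 41, stop)

217/29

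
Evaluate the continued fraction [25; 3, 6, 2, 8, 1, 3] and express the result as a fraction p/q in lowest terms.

Start with 3.
1 + 1/(3/1) = 1 + 1/3 = 4/3
8 + 1/(4/3) = 8 + 3/4 = 35/4
2 + 1/(35/4) = 2 + 4/35 = 74/35
6 + 1/(74/35) = 6 + 35/74 = 479/74
3 + 1/(479/74) = 3 + 74/479 = 1511/479
25 + 1/(1511/479) = 25 + 479/1511 = 38254/1511

38254/1511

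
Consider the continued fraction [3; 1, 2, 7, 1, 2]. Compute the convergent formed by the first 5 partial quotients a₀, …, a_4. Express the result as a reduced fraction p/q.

a_0 = 3: 3/1
a_1 = 1: 4/1
a_2 = 2: 11/3
a_3 = 7: 81/22
a_4 = 1: 92/25

92/25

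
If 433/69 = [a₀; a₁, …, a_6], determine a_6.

2

433 ÷ 69 → quotient 6, remainder 19
69 ÷ 19 → quotient 3, remainder 12
19 ÷ 12 → quotient 1, remainder 7
12 ÷ 7 → quotient 1, remainder 5
7 ÷ 5 → quotient 1, remainder 2
5 ÷ 2 → quotient 2, remainder 1
2 ÷ 1 → quotient 2, remainder 0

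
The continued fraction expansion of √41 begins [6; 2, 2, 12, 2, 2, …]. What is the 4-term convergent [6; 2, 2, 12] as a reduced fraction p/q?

397/62

a_0 = 6: 6/1
a_1 = 2: 13/2
a_2 = 2: 32/5
a_3 = 12: 397/62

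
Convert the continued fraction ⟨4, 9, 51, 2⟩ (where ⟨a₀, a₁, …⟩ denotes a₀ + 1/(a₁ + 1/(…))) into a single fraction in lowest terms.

a_0 = 4: 4/1
a_1 = 9: 37/9
a_2 = 51: 1891/460
a_3 = 2: 3819/929

3819/929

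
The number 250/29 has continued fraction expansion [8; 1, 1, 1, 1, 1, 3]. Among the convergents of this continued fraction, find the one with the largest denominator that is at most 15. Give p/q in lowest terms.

a_0 = 8: 8/1  (≤ bound)
a_1 = 1: 9/1  (≤ bound)
a_2 = 1: 17/2  (≤ bound)
a_3 = 1: 26/3  (≤ bound)
a_4 = 1: 43/5  (≤ bound)
a_5 = 1: 69/8  (≤ bound)
a_6 = 3: 250/29  (> 15, stop)

69/8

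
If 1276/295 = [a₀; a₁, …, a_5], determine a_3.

1

1276 ÷ 295 → quotient 4, remainder 96
295 ÷ 96 → quotient 3, remainder 7
96 ÷ 7 → quotient 13, remainder 5
7 ÷ 5 → quotient 1, remainder 2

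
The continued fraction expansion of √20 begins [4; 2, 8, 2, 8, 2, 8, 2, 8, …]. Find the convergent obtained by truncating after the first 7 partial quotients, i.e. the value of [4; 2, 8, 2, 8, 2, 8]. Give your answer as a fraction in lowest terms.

24476/5473

Starting at the tail and folding back:
Start with 8.
2 + 1/(8/1) = 2 + 1/8 = 17/8
8 + 1/(17/8) = 8 + 8/17 = 144/17
2 + 1/(144/17) = 2 + 17/144 = 305/144
8 + 1/(305/144) = 8 + 144/305 = 2584/305
2 + 1/(2584/305) = 2 + 305/2584 = 5473/2584
4 + 1/(5473/2584) = 4 + 2584/5473 = 24476/5473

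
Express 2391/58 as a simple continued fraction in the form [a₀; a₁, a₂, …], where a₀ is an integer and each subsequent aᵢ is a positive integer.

2391 ÷ 58 → quotient 41, remainder 13
58 ÷ 13 → quotient 4, remainder 6
13 ÷ 6 → quotient 2, remainder 1
6 ÷ 1 → quotient 6, remainder 0

[41; 4, 2, 6]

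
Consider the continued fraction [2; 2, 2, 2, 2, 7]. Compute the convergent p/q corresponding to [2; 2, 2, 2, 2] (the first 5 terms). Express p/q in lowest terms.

70/29

Work from the innermost term outward:
Start with 2.
2 + 1/(2/1) = 2 + 1/2 = 5/2
2 + 1/(5/2) = 2 + 2/5 = 12/5
2 + 1/(12/5) = 2 + 5/12 = 29/12
2 + 1/(29/12) = 2 + 12/29 = 70/29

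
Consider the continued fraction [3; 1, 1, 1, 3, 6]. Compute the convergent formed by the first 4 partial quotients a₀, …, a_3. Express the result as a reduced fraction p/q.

11/3

Use the convergent recurrence hₖ = aₖ·hₖ₋₁ + hₖ₋₂ (and likewise for the denominators kₖ):
a_0 = 3: 3/1
a_1 = 1: 4/1
a_2 = 1: 7/2
a_3 = 1: 11/3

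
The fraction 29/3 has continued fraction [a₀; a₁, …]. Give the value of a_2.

29 ÷ 3 → quotient 9, remainder 2
3 ÷ 2 → quotient 1, remainder 1
2 ÷ 1 → quotient 2, remainder 0

2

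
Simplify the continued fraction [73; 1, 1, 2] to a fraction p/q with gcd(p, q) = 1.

368/5

Build up convergents one term at a time:
a_0 = 73: 73/1
a_1 = 1: 74/1
a_2 = 1: 147/2
a_3 = 2: 368/5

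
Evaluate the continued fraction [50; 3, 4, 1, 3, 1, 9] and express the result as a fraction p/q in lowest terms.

a_0 = 50: 50/1
a_1 = 3: 151/3
a_2 = 4: 654/13
a_3 = 1: 805/16
a_4 = 3: 3069/61
a_5 = 1: 3874/77
a_6 = 9: 37935/754

37935/754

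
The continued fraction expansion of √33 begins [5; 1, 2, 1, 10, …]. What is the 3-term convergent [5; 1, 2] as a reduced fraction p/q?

Start with 2.
1 + 1/(2/1) = 1 + 1/2 = 3/2
5 + 1/(3/2) = 5 + 2/3 = 17/3

17/3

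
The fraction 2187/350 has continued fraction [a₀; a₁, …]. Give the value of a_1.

4

Run the Euclidean algorithm, recording each quotient:
2187 ÷ 350 → quotient 6, remainder 87
350 ÷ 87 → quotient 4, remainder 2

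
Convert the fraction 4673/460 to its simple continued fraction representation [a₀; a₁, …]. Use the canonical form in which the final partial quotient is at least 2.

[10; 6, 3, 3, 7]

Apply division with remainder until the remainder is 0:
⌊4673/460⌋ = 10, remainder 73
⌊460/73⌋ = 6, remainder 22
⌊73/22⌋ = 3, remainder 7
⌊22/7⌋ = 3, remainder 1
⌊7/1⌋ = 7, remainder 0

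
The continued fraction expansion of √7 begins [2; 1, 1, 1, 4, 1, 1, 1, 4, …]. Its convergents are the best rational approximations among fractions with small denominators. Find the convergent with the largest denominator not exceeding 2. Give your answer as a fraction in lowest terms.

5/2

a_0 = 2: 2/1  (≤ bound)
a_1 = 1: 3/1  (≤ bound)
a_2 = 1: 5/2  (≤ bound)
a_3 = 1: 8/3  (> 2, stop)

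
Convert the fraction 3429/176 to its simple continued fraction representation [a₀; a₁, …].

[19; 2, 14, 6]

3429 ÷ 176 → quotient 19, remainder 85
176 ÷ 85 → quotient 2, remainder 6
85 ÷ 6 → quotient 14, remainder 1
6 ÷ 1 → quotient 6, remainder 0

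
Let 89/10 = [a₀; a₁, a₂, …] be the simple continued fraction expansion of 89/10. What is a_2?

9

Run the Euclidean algorithm, recording each quotient:
89 = 8·10 + 9, so a_0 = 8
10 = 1·9 + 1, so a_1 = 1
9 = 9·1 + 0, so a_2 = 9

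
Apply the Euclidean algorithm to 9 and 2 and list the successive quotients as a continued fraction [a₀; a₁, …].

Run the Euclidean algorithm, recording each quotient:
⌊9/2⌋ = 4, remainder 1
⌊2/1⌋ = 2, remainder 0

[4; 2]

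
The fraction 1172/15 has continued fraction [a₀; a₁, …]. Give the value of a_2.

2

Repeatedly divide and take the remainder:
⌊1172/15⌋ = 78, remainder 2
⌊15/2⌋ = 7, remainder 1
⌊2/1⌋ = 2, remainder 0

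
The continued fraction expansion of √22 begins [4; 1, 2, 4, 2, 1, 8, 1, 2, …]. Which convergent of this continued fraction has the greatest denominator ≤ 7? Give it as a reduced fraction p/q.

14/3

a_0 = 4: 4/1  (≤ bound)
a_1 = 1: 5/1  (≤ bound)
a_2 = 2: 14/3  (≤ bound)
a_3 = 4: 61/13  (> 7, stop)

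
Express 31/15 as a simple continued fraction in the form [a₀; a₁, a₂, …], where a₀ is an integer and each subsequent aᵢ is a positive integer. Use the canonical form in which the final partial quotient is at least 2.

⌊31/15⌋ = 2, remainder 1
⌊15/1⌋ = 15, remainder 0

[2; 15]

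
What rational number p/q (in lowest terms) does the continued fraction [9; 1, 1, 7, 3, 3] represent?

1487/156

Start with 3.
3 + 1/(3/1) = 3 + 1/3 = 10/3
7 + 1/(10/3) = 7 + 3/10 = 73/10
1 + 1/(73/10) = 1 + 10/73 = 83/73
1 + 1/(83/73) = 1 + 73/83 = 156/83
9 + 1/(156/83) = 9 + 83/156 = 1487/156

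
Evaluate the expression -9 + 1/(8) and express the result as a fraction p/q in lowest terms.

Compute successive convergents:
a_0 = -9: -9/1
a_1 = 8: -71/8

-71/8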